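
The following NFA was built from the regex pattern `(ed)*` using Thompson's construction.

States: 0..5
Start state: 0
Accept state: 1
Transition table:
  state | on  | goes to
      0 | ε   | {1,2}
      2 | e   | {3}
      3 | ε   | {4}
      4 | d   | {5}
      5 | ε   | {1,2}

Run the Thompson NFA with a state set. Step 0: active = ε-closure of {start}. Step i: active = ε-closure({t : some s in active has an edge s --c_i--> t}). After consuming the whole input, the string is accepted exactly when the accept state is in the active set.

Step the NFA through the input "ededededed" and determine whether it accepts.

initial (ε-close {0}): {0,1,2}
'e' @ 1: {3,4}
'd' @ 2: {1,2,5}  ✓accept
'e' @ 3: {3,4}
'd' @ 4: {1,2,5}  ✓accept
'e' @ 5: {3,4}
'd' @ 6: {1,2,5}  ✓accept
'e' @ 7: {3,4}
'd' @ 8: {1,2,5}  ✓accept
'e' @ 9: {3,4}
'd' @ 10: {1,2,5}  ✓accept
after full input: {1,2,5}  (accept=1 in)

Answer: ACCEPT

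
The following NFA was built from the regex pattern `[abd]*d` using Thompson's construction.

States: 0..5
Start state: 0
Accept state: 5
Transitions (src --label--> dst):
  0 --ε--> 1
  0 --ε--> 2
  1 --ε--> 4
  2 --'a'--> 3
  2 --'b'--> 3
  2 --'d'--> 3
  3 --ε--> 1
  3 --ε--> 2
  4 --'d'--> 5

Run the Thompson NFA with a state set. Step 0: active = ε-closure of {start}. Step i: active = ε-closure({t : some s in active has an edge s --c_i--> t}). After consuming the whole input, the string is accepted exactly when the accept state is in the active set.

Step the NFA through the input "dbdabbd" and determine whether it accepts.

start: ε-closure({0}) = {0,1,2,4}
'd' @ 1: {1,2,3,4,5}  (accept∈set)
'b' @ 2: {1,2,3,4}
'd' @ 3: {1,2,3,4,5}  (accept∈set)
'a' @ 4: {1,2,3,4}
'b' @ 5: {1,2,3,4}
'b' @ 6: {1,2,3,4}
'd' @ 7: {1,2,3,4,5}  (accept∈set)
after full input: {1,2,3,4,5}  (accept=5 in)

Answer: ACCEPT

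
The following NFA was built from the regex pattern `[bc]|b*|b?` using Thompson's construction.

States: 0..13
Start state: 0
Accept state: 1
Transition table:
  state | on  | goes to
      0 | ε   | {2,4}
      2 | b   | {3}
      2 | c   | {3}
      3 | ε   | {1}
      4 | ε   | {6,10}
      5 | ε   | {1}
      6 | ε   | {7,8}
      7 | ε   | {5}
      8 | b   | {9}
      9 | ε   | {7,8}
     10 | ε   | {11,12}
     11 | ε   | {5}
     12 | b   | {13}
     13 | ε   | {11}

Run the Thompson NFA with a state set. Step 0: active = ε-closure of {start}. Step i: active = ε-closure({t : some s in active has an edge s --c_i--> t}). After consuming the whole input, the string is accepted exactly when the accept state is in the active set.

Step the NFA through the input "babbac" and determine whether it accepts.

Answer: REJECT

Trace:
initial (ε-close {0}): {0,1,2,4,5,6,7,8,10,11,12}
'b' @ 1: {1,3,5,7,8,9,11,13}  [accepting]
'a' @ 2: {}  — state set empty
rest 'bbac' ignored (set empty)
after full input: {}  (accept=1 not in)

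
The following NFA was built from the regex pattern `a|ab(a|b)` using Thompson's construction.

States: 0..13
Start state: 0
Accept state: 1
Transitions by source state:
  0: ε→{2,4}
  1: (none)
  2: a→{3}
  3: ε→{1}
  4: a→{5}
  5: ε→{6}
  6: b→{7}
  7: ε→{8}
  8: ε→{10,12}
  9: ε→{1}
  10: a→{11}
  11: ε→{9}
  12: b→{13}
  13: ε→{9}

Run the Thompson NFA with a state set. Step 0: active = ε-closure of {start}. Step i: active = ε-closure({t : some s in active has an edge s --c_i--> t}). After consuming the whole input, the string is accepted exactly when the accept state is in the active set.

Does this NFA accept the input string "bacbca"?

Answer: REJECT

Steps:
initial (ε-close {0}): {0,2,4}
'b' @ 1: {}  — state set empty
rest 'acbca' ignored (set empty)
end set {} — state 1 not in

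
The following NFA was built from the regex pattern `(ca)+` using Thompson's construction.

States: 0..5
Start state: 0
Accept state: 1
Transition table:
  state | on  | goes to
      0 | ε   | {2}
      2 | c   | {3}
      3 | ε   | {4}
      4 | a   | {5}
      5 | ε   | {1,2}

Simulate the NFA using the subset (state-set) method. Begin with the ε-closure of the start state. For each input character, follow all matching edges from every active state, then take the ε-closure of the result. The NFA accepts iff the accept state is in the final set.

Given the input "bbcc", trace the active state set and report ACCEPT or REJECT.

Answer: REJECT

Derivation:
initial (ε-close {0}): {0,2}
'b' @ 1: {}  — dead — no transitions
rest 'bcc' ignored (set empty)
after full input: {}  (accept=1 not in)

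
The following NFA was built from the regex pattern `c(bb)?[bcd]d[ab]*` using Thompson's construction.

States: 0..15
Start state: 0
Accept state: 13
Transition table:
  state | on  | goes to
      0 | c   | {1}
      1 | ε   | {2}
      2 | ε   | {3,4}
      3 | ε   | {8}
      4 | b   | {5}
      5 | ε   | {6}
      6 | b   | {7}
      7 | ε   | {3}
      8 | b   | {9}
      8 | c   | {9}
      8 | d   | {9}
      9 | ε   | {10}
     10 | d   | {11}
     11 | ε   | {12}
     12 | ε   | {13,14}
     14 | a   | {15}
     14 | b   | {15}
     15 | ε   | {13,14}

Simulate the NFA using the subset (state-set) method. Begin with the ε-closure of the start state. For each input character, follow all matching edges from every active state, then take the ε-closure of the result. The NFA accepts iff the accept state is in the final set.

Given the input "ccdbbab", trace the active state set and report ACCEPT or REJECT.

Answer: ACCEPT

Derivation:
S₀ = ε-closure({0}) = {0}
'c' @ 1: {1,2,3,4,8}
'c' @ 2: {9,10}
'd' @ 3: {11,12,13,14}  ✓accept
'b' @ 4: {13,14,15}  ✓accept
'b' @ 5: {13,14,15}  ✓accept
'a' @ 6: {13,14,15}  ✓accept
'b' @ 7: {13,14,15}  ✓accept
final: {13,14,15}; accept 13 in set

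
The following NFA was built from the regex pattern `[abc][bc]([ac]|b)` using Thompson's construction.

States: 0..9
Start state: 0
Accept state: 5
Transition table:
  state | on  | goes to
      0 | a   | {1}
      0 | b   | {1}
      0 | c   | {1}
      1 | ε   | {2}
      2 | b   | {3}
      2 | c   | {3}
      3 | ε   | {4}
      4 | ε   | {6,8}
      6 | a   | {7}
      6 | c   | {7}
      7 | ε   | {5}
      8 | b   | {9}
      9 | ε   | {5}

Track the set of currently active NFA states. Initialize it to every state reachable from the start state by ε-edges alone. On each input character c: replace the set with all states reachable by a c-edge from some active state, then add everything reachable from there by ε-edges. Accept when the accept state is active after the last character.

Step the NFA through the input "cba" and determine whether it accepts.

start: ε-closure({0}) = {0}
'c' @ 1: {1,2}
'b' @ 2: {3,4,6,8}
'a' @ 3: {5,7}  [accepting]
end set {5,7} — state 5 in

Answer: ACCEPT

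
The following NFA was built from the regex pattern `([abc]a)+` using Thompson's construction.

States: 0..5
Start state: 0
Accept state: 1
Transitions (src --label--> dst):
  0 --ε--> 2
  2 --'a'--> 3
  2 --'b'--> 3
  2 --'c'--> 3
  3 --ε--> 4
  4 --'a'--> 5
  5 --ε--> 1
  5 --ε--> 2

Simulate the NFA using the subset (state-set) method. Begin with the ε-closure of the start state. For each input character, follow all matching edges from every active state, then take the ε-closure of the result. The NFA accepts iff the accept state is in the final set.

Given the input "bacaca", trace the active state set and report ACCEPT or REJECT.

S₀ = ε-closure({0}) = {0,2}
'b' @ 1: {3,4}
'a' @ 2: {1,2,5}  ✓accept
'c' @ 3: {3,4}
'a' @ 4: {1,2,5}  ✓accept
'c' @ 5: {3,4}
'a' @ 6: {1,2,5}  ✓accept
final: {1,2,5}; accept 1 in set

Answer: ACCEPT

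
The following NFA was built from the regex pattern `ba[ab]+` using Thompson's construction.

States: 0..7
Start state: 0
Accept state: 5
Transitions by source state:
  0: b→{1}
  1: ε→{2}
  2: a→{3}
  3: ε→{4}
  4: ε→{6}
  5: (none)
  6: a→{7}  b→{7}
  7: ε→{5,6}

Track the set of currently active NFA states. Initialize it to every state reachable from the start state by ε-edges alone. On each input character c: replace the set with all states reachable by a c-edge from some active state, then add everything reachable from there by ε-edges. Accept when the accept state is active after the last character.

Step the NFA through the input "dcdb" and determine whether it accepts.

Answer: REJECT

Trace:
start: ε-closure({0}) = {0}
'd' @ 1: {}  — no active states
rest 'cdb' ignored (set empty)
end set {} — state 5 not in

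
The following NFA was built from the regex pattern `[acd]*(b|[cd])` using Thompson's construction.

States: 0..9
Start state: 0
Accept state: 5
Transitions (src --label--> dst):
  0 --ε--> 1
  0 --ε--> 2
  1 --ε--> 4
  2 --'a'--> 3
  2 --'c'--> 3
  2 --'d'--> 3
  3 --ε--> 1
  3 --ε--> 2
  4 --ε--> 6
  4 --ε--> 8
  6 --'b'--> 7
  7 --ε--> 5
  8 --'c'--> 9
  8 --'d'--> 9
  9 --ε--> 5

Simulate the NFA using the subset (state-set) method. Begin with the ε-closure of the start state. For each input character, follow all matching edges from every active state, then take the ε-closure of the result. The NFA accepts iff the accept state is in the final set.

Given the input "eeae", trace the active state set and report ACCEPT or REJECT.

Answer: REJECT

Steps:
start: ε-closure({0}) = {0,1,2,4,6,8}
'e' @ 1: {}  — state set empty
rest 'eae' ignored (set empty)
end set {} — state 5 not in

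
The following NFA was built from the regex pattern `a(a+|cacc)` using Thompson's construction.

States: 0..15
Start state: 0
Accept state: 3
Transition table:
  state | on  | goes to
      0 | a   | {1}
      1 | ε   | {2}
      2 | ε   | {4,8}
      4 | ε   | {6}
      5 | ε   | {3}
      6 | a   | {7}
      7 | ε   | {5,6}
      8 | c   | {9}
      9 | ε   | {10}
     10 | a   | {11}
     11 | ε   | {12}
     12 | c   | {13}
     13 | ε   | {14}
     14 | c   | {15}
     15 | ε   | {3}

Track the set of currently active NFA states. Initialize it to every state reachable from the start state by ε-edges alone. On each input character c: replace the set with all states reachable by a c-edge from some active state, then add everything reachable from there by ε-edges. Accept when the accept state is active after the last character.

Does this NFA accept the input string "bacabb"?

Answer: REJECT

Derivation:
S₀ = ε-closure({0}) = {0}
'b' @ 1: {}  — state set empty
rest 'acabb' ignored (set empty)
after full input: {}  (accept=3 not in)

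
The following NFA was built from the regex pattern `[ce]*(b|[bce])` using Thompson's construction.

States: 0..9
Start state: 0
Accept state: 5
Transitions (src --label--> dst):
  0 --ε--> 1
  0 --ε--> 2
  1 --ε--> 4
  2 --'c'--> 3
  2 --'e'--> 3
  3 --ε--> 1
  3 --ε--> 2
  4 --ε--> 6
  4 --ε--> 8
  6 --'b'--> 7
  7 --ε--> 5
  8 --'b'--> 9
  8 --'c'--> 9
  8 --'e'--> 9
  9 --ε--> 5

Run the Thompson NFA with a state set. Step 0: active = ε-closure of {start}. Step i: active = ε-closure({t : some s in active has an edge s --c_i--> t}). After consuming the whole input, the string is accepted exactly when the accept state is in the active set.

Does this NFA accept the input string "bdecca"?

start: ε-closure({0}) = {0,1,2,4,6,8}
'b' @ 1: {5,7,9}  (accept∈set)
'd' @ 2: {}  — state set empty
rest 'ecca' ignored (set empty)
final: {}; accept 5 not in set

Answer: REJECT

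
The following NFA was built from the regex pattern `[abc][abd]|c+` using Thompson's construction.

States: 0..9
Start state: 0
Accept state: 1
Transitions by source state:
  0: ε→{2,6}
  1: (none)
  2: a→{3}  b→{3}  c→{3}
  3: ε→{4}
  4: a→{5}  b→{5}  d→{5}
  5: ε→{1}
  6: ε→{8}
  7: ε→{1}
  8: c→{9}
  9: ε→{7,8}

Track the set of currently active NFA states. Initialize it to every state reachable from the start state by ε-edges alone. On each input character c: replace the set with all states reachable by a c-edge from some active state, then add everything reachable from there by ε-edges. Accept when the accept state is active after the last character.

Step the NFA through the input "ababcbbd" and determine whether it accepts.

S₀ = ε-closure({0}) = {0,2,6,8}
'a' @ 1: {3,4}
'b' @ 2: {1,5}  (accept∈set)
'a' @ 3: {}  — dead — no transitions
rest 'bcbbd' ignored (set empty)
final: {}; accept 1 not in set

Answer: REJECT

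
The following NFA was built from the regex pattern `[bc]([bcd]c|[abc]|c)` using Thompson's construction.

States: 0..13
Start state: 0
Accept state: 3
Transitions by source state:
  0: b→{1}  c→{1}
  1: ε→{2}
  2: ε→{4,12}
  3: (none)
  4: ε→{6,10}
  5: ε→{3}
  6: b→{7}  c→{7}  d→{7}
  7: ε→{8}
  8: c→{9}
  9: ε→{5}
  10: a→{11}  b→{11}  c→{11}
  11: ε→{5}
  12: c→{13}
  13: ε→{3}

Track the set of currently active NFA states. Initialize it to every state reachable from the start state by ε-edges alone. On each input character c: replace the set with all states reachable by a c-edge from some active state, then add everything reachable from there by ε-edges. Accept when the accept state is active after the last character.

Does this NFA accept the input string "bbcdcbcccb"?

Answer: REJECT

Trace:
S₀ = ε-closure({0}) = {0}
'b' @ 1: {1,2,4,6,10,12}
'b' @ 2: {3,5,7,8,11}  ✓accept
'c' @ 3: {3,5,9}  ✓accept
'd' @ 4: {}  — state set empty
rest 'cbcccb' ignored (set empty)
final: {}; accept 3 not in set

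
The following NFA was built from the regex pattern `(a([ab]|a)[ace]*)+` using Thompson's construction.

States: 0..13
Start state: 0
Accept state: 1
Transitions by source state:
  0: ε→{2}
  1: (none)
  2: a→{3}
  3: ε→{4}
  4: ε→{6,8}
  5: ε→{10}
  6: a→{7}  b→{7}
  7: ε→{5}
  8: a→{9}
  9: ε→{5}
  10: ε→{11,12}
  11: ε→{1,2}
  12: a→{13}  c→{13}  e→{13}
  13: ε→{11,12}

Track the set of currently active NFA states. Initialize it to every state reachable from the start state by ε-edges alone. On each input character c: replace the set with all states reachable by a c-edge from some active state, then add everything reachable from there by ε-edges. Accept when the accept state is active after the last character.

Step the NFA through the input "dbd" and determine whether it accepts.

start: ε-closure({0}) = {0,2}
'd' @ 1: {}  — state set empty
rest 'bd' ignored (set empty)
after full input: {}  (accept=1 not in)

Answer: REJECT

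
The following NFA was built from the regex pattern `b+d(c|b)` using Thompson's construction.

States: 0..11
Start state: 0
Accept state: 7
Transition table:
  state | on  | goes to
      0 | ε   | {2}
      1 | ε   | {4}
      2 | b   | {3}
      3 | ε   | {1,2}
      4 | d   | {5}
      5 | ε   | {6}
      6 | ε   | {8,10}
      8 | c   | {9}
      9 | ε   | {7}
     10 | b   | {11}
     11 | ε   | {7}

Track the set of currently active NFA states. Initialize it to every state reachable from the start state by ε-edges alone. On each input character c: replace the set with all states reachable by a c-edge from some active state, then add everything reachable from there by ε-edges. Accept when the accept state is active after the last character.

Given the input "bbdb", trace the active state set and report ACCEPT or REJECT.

S₀ = ε-closure({0}) = {0,2}
'b' @ 1: {1,2,3,4}
'b' @ 2: {1,2,3,4}
'd' @ 3: {5,6,8,10}
'b' @ 4: {7,11}  (accept∈set)
after full input: {7,11}  (accept=7 in)

Answer: ACCEPT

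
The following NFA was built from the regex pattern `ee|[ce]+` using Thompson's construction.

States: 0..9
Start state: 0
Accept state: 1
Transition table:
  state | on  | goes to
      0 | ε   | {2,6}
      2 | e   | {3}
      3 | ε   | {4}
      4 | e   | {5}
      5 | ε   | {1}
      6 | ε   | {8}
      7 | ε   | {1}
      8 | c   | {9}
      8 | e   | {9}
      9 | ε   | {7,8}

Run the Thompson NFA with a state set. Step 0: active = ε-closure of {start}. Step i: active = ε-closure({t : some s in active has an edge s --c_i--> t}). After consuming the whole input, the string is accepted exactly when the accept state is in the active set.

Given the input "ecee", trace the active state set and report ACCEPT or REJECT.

Answer: ACCEPT

Steps:
S₀ = ε-closure({0}) = {0,2,6,8}
'e' @ 1: {1,3,4,7,8,9}  (accept∈set)
'c' @ 2: {1,7,8,9}  (accept∈set)
'e' @ 3: {1,7,8,9}  (accept∈set)
'e' @ 4: {1,7,8,9}  (accept∈set)
final: {1,7,8,9}; accept 1 in set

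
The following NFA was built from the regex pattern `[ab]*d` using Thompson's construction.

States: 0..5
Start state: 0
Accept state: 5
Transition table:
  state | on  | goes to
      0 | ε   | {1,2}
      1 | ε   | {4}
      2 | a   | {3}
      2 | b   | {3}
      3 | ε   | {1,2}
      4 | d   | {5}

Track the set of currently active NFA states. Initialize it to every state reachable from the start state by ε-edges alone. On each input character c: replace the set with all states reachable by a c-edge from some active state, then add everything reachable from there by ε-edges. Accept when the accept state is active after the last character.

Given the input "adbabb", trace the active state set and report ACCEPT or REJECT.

S₀ = ε-closure({0}) = {0,1,2,4}
'a' @ 1: {1,2,3,4}
'd' @ 2: {5}  [accepting]
'b' @ 3: {}  — no active states
rest 'abb' ignored (set empty)
end set {} — state 5 not in

Answer: REJECT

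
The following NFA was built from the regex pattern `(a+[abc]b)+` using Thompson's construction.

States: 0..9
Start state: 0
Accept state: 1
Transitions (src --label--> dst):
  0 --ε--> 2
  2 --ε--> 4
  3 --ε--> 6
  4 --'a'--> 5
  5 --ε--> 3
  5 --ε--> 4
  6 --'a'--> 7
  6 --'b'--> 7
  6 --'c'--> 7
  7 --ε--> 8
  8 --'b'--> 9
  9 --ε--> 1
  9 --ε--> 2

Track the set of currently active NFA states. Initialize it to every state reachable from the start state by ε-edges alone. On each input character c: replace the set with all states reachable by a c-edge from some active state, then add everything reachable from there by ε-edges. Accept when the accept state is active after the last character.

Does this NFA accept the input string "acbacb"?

initial (ε-close {0}): {0,2,4}
'a' @ 1: {3,4,5,6}
'c' @ 2: {7,8}
'b' @ 3: {1,2,4,9}  ✓accept
'a' @ 4: {3,4,5,6}
'c' @ 5: {7,8}
'b' @ 6: {1,2,4,9}  ✓accept
final: {1,2,4,9}; accept 1 in set

Answer: ACCEPT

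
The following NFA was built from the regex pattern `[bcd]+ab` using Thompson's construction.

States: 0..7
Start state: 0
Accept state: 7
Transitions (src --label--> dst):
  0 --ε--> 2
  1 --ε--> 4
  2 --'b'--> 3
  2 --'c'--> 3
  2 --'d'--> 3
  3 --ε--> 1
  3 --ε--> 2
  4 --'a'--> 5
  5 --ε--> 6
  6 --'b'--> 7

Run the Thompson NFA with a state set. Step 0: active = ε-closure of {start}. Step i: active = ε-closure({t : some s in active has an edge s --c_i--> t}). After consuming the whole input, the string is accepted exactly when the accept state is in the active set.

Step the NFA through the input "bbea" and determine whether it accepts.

S₀ = ε-closure({0}) = {0,2}
'b' @ 1: {1,2,3,4}
'b' @ 2: {1,2,3,4}
'e' @ 3: {}  — dead — no transitions
rest 'a' ignored (set empty)
final: {}; accept 7 not in set

Answer: REJECT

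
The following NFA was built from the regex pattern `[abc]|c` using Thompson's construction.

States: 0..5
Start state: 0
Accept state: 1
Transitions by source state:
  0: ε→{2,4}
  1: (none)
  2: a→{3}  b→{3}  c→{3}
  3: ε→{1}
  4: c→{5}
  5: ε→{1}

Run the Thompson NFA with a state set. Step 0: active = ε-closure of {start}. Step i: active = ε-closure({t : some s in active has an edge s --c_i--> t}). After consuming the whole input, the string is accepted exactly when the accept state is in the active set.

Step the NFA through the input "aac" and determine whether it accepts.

start: ε-closure({0}) = {0,2,4}
'a' @ 1: {1,3}  ✓accept
'a' @ 2: {}  — state set empty
rest 'c' ignored (set empty)
after full input: {}  (accept=1 not in)

Answer: REJECT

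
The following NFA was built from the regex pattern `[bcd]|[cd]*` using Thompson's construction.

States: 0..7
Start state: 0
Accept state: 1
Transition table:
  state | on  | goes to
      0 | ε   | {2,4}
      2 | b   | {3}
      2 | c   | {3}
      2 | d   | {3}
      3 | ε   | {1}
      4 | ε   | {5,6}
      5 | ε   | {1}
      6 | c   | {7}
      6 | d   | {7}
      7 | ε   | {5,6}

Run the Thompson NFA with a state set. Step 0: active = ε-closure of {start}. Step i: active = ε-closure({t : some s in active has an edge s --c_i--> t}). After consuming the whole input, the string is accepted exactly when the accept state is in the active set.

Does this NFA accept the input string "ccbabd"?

Answer: REJECT

Derivation:
start: ε-closure({0}) = {0,1,2,4,5,6}
'c' @ 1: {1,3,5,6,7}  (accept∈set)
'c' @ 2: {1,5,6,7}  (accept∈set)
'b' @ 3: {}  — dead — no transitions
rest 'abd' ignored (set empty)
end set {} — state 1 not in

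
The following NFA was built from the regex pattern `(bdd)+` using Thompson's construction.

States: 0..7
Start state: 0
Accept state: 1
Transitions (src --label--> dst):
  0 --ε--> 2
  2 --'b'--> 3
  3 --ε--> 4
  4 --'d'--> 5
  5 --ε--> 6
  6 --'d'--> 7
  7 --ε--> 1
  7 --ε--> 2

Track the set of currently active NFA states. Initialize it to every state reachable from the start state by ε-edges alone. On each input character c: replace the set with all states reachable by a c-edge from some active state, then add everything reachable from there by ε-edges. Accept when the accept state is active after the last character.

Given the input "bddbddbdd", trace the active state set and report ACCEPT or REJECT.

Answer: ACCEPT

Derivation:
start: ε-closure({0}) = {0,2}
'b' @ 1: {3,4}
'd' @ 2: {5,6}
'd' @ 3: {1,2,7}  (accept∈set)
'b' @ 4: {3,4}
'd' @ 5: {5,6}
'd' @ 6: {1,2,7}  (accept∈set)
'b' @ 7: {3,4}
'd' @ 8: {5,6}
'd' @ 9: {1,2,7}  (accept∈set)
after full input: {1,2,7}  (accept=1 in)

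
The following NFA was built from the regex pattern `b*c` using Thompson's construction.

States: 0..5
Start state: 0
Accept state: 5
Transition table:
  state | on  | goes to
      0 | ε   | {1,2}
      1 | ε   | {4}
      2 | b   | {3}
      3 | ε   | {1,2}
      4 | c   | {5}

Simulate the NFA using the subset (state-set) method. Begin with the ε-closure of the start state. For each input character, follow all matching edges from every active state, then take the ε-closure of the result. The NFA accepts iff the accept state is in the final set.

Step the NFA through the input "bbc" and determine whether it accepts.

S₀ = ε-closure({0}) = {0,1,2,4}
'b' @ 1: {1,2,3,4}
'b' @ 2: {1,2,3,4}
'c' @ 3: {5}  [accepting]
end set {5} — state 5 in

Answer: ACCEPT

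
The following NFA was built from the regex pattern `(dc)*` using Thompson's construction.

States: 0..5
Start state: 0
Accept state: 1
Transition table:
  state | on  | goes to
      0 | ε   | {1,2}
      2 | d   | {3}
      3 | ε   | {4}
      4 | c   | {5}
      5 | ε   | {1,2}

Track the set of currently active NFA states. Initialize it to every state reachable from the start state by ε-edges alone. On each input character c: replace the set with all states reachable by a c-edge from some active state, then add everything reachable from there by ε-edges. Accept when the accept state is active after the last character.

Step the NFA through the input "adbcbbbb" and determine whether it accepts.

Answer: REJECT

Steps:
S₀ = ε-closure({0}) = {0,1,2}
'a' @ 1: {}  — state set empty
rest 'dbcbbbb' ignored (set empty)
final: {}; accept 1 not in set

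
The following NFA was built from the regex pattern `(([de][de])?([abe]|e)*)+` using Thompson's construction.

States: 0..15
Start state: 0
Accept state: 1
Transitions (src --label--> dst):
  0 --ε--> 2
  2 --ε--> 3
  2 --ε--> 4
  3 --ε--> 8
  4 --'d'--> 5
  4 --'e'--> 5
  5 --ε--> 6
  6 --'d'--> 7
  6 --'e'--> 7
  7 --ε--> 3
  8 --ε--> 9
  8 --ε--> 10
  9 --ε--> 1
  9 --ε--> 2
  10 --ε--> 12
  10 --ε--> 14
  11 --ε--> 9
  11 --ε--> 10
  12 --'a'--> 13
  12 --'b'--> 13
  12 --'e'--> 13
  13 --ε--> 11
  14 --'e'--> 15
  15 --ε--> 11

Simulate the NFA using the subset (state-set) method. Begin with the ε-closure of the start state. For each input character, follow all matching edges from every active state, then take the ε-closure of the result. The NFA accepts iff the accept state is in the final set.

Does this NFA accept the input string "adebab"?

Answer: ACCEPT

Trace:
initial (ε-close {0}): {0,1,2,3,4,8,9,10,12,14}
'a' @ 1: {1,2,3,4,8,9,10,11,12,13,14}  [accepting]
'd' @ 2: {5,6}
'e' @ 3: {1,2,3,4,7,8,9,10,12,14}  [accepting]
'b' @ 4: {1,2,3,4,8,9,10,11,12,13,14}  [accepting]
'a' @ 5: {1,2,3,4,8,9,10,11,12,13,14}  [accepting]
'b' @ 6: {1,2,3,4,8,9,10,11,12,13,14}  [accepting]
after full input: {1,2,3,4,8,9,10,11,12,13,14}  (accept=1 in)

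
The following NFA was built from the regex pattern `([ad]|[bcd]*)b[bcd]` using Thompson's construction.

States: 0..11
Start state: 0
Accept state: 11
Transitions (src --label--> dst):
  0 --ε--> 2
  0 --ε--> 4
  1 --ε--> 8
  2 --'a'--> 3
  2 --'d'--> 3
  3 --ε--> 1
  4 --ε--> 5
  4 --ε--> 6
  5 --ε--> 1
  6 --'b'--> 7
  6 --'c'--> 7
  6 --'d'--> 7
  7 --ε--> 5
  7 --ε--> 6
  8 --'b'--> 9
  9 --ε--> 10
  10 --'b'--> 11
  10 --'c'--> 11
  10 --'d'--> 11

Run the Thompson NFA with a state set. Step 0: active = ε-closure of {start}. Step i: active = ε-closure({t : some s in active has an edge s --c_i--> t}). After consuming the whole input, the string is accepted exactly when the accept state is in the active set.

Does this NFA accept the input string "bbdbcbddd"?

start: ε-closure({0}) = {0,1,2,4,5,6,8}
'b' @ 1: {1,5,6,7,8,9,10}
'b' @ 2: {1,5,6,7,8,9,10,11}  [accepting]
'd' @ 3: {1,5,6,7,8,11}  [accepting]
'b' @ 4: {1,5,6,7,8,9,10}
'c' @ 5: {1,5,6,7,8,11}  [accepting]
'b' @ 6: {1,5,6,7,8,9,10}
'd' @ 7: {1,5,6,7,8,11}  [accepting]
'd' @ 8: {1,5,6,7,8}
'd' @ 9: {1,5,6,7,8}
end set {1,5,6,7,8} — state 11 not in

Answer: REJECT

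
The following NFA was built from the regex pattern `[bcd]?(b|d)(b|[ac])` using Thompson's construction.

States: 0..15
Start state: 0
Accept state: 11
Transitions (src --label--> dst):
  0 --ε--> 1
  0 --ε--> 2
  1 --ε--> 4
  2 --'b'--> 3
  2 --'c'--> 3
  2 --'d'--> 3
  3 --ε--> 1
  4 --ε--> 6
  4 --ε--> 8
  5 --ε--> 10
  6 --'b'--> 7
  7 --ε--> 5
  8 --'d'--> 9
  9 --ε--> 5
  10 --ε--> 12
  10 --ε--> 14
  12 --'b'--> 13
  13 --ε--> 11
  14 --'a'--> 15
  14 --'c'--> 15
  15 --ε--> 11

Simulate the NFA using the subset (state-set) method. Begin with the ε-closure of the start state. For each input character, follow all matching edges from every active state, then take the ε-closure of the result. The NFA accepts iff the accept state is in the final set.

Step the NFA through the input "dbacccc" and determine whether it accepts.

Answer: REJECT

Trace:
S₀ = ε-closure({0}) = {0,1,2,4,6,8}
'd' @ 1: {1,3,4,5,6,8,9,10,12,14}
'b' @ 2: {5,7,10,11,12,13,14}  [accepting]
'a' @ 3: {11,15}  [accepting]
'c' @ 4: {}  — state set empty
rest 'ccc' ignored (set empty)
final: {}; accept 11 not in set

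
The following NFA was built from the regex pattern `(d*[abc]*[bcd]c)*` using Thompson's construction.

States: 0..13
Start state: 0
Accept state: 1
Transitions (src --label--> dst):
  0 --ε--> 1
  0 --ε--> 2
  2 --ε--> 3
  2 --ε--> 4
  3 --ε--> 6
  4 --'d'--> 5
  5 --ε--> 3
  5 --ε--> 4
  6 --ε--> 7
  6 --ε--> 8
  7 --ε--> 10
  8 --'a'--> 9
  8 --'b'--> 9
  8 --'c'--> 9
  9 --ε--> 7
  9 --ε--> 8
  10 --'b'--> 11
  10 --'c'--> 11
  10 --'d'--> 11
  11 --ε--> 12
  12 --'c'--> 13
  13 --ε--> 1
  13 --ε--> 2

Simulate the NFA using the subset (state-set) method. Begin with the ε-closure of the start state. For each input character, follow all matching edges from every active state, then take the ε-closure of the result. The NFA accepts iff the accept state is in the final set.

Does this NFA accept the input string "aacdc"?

S₀ = ε-closure({0}) = {0,1,2,3,4,6,7,8,10}
'a' @ 1: {7,8,9,10}
'a' @ 2: {7,8,9,10}
'c' @ 3: {7,8,9,10,11,12}
'd' @ 4: {11,12}
'c' @ 5: {1,2,3,4,6,7,8,10,13}  ✓accept
final: {1,2,3,4,6,7,8,10,13}; accept 1 in set

Answer: ACCEPT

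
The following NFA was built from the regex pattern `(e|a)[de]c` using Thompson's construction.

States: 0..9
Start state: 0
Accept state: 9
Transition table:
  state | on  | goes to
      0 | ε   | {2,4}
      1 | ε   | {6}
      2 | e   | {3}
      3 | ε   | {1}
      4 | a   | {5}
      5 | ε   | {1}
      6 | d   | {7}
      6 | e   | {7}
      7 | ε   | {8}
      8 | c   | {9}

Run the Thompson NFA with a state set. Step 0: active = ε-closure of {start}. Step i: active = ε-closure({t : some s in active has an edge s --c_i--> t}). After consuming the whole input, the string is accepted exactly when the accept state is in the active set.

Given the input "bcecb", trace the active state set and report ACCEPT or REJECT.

Answer: REJECT

Derivation:
S₀ = ε-closure({0}) = {0,2,4}
'b' @ 1: {}  — state set empty
rest 'cecb' ignored (set empty)
after full input: {}  (accept=9 not in)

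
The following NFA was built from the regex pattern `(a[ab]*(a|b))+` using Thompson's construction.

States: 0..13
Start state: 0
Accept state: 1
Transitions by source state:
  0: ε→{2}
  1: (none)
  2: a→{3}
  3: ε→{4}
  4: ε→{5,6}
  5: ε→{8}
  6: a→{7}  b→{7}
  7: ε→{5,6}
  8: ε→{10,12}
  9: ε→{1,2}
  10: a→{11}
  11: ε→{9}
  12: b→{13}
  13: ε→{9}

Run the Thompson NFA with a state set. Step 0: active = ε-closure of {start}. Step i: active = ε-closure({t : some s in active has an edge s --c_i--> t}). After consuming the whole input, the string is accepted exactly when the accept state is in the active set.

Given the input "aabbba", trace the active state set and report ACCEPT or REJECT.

start: ε-closure({0}) = {0,2}
'a' @ 1: {3,4,5,6,8,10,12}
'a' @ 2: {1,2,5,6,7,8,9,10,11,12}  (accept∈set)
'b' @ 3: {1,2,5,6,7,8,9,10,12,13}  (accept∈set)
'b' @ 4: {1,2,5,6,7,8,9,10,12,13}  (accept∈set)
'b' @ 5: {1,2,5,6,7,8,9,10,12,13}  (accept∈set)
'a' @ 6: {1,2,3,4,5,6,7,8,9,10,11,12}  (accept∈set)
final: {1,2,3,4,5,6,7,8,9,10,11,12}; accept 1 in set

Answer: ACCEPT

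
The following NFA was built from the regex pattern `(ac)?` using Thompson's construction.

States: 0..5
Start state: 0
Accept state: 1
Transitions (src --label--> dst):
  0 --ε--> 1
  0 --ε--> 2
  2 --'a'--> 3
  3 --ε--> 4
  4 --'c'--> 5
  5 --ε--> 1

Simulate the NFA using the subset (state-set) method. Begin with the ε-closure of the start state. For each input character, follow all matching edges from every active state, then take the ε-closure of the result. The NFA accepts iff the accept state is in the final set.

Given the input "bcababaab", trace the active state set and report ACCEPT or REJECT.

initial (ε-close {0}): {0,1,2}
'b' @ 1: {}  — no active states
rest 'cababaab' ignored (set empty)
final: {}; accept 1 not in set

Answer: REJECT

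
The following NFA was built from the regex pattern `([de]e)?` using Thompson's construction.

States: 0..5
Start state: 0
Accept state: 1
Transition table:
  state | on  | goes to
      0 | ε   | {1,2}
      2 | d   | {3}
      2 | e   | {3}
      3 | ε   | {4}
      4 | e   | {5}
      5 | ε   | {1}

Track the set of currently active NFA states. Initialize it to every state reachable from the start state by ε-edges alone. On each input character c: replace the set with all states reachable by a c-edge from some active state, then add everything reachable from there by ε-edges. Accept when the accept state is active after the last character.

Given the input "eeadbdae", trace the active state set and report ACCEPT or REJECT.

initial (ε-close {0}): {0,1,2}
'e' @ 1: {3,4}
'e' @ 2: {1,5}  ✓accept
'a' @ 3: {}  — dead — no transitions
rest 'dbdae' ignored (set empty)
after full input: {}  (accept=1 not in)

Answer: REJECT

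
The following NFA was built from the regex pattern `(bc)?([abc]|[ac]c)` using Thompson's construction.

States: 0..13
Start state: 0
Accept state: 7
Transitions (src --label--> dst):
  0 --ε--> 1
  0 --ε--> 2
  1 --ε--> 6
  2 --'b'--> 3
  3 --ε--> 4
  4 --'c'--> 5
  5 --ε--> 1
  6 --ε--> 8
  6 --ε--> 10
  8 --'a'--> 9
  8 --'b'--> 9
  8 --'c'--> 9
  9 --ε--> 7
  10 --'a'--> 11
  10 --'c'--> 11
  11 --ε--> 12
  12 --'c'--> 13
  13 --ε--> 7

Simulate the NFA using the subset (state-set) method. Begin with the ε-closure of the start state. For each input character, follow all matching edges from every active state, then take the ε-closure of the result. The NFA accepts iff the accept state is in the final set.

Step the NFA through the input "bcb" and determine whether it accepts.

S₀ = ε-closure({0}) = {0,1,2,6,8,10}
'b' @ 1: {3,4,7,9}  ✓accept
'c' @ 2: {1,5,6,8,10}
'b' @ 3: {7,9}  ✓accept
end set {7,9} — state 7 in

Answer: ACCEPT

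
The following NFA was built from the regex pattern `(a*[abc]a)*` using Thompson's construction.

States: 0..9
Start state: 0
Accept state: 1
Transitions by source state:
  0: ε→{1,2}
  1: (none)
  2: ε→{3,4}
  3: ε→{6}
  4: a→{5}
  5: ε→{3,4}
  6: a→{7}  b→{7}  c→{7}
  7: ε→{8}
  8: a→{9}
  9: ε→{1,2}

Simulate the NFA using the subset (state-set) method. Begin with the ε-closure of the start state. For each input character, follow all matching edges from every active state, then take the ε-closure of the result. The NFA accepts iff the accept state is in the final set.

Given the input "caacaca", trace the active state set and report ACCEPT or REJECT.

start: ε-closure({0}) = {0,1,2,3,4,6}
'c' @ 1: {7,8}
'a' @ 2: {1,2,3,4,6,9}  (accept∈set)
'a' @ 3: {3,4,5,6,7,8}
'c' @ 4: {7,8}
'a' @ 5: {1,2,3,4,6,9}  (accept∈set)
'c' @ 6: {7,8}
'a' @ 7: {1,2,3,4,6,9}  (accept∈set)
final: {1,2,3,4,6,9}; accept 1 in set

Answer: ACCEPT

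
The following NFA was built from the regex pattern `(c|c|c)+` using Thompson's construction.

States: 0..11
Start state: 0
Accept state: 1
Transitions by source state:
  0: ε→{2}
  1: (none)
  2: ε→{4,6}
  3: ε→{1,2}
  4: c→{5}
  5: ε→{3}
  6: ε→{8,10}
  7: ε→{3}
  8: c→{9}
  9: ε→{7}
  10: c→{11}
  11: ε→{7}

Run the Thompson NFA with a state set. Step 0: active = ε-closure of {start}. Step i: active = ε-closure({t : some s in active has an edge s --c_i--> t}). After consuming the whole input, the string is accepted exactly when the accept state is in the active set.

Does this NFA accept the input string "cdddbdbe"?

start: ε-closure({0}) = {0,2,4,6,8,10}
'c' @ 1: {1,2,3,4,5,6,7,8,9,10,11}  (accept∈set)
'd' @ 2: {}  — state set empty
rest 'ddbdbe' ignored (set empty)
end set {} — state 1 not in

Answer: REJECT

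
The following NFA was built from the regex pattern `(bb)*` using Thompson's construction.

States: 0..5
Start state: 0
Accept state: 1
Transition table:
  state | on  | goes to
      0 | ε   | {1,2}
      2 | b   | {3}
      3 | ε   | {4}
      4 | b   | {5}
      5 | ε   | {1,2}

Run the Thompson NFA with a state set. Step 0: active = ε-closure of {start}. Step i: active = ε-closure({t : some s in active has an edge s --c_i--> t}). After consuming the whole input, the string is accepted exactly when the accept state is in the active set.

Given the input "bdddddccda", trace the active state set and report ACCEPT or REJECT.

Answer: REJECT

Derivation:
initial (ε-close {0}): {0,1,2}
'b' @ 1: {3,4}
'd' @ 2: {}  — no active states
rest 'ddddccda' ignored (set empty)
final: {}; accept 1 not in set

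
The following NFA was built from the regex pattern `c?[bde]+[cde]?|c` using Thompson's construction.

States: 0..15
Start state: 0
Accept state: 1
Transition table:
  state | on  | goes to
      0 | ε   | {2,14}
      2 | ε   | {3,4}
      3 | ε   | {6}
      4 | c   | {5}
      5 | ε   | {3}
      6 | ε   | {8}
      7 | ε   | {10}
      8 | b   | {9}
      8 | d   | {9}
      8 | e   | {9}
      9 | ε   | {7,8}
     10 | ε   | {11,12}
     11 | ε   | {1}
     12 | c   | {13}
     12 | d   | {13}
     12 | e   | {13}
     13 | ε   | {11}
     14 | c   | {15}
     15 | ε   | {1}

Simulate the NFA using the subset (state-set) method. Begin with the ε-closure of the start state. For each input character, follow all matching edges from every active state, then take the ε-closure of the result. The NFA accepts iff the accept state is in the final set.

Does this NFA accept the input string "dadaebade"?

S₀ = ε-closure({0}) = {0,2,3,4,6,8,14}
'd' @ 1: {1,7,8,9,10,11,12}  [accepting]
'a' @ 2: {}  — state set empty
rest 'daebade' ignored (set empty)
end set {} — state 1 not in

Answer: REJECT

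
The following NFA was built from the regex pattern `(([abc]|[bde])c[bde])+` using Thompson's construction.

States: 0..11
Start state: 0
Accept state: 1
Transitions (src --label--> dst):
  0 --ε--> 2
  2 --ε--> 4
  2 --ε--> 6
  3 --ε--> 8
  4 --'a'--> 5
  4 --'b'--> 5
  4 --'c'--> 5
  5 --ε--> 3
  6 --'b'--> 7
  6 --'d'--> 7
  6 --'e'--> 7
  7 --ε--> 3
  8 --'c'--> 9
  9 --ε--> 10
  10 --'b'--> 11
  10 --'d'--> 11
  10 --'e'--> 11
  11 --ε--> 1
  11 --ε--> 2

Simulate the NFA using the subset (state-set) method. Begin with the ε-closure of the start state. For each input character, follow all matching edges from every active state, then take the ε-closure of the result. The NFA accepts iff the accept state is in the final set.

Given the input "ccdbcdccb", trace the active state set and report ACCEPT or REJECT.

S₀ = ε-closure({0}) = {0,2,4,6}
'c' @ 1: {3,5,8}
'c' @ 2: {9,10}
'd' @ 3: {1,2,4,6,11}  ✓accept
'b' @ 4: {3,5,7,8}
'c' @ 5: {9,10}
'd' @ 6: {1,2,4,6,11}  ✓accept
'c' @ 7: {3,5,8}
'c' @ 8: {9,10}
'b' @ 9: {1,2,4,6,11}  ✓accept
after full input: {1,2,4,6,11}  (accept=1 in)

Answer: ACCEPT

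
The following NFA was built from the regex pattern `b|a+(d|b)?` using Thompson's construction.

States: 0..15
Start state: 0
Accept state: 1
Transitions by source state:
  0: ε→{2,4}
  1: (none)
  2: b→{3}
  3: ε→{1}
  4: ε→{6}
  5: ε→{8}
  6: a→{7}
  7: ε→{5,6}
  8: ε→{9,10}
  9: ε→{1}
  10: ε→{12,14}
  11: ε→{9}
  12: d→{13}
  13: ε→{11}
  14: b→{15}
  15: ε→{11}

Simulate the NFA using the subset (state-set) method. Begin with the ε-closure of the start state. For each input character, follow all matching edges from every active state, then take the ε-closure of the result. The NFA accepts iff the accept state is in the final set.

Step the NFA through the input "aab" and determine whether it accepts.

Answer: ACCEPT

Steps:
start: ε-closure({0}) = {0,2,4,6}
'a' @ 1: {1,5,6,7,8,9,10,12,14}  (accept∈set)
'a' @ 2: {1,5,6,7,8,9,10,12,14}  (accept∈set)
'b' @ 3: {1,9,11,15}  (accept∈set)
end set {1,9,11,15} — state 1 in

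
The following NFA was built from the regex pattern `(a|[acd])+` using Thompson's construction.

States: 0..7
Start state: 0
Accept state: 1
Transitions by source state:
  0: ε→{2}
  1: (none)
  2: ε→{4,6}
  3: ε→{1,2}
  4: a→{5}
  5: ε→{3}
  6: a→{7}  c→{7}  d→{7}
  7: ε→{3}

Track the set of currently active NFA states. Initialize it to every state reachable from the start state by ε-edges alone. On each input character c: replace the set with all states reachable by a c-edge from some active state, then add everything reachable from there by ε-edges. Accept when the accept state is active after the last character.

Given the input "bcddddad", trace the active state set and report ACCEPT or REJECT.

Answer: REJECT

Steps:
initial (ε-close {0}): {0,2,4,6}
'b' @ 1: {}  — state set empty
rest 'cddddad' ignored (set empty)
final: {}; accept 1 not in set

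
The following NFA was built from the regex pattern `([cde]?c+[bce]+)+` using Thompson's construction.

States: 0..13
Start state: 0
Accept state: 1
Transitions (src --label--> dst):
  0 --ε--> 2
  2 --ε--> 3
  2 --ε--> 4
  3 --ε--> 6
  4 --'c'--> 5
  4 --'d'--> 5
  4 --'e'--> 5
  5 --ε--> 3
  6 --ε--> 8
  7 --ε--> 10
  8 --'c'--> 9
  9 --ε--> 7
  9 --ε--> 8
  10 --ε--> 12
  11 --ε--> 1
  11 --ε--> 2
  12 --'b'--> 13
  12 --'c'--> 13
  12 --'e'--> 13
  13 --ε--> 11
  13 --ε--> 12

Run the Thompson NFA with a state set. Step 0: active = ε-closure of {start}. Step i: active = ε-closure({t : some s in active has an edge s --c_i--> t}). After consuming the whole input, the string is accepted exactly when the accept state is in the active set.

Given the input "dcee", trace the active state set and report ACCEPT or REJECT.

initial (ε-close {0}): {0,2,3,4,6,8}
'd' @ 1: {3,5,6,8}
'c' @ 2: {7,8,9,10,12}
'e' @ 3: {1,2,3,4,6,8,11,12,13}  ✓accept
'e' @ 4: {1,2,3,4,5,6,8,11,12,13}  ✓accept
final: {1,2,3,4,5,6,8,11,12,13}; accept 1 in set

Answer: ACCEPT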